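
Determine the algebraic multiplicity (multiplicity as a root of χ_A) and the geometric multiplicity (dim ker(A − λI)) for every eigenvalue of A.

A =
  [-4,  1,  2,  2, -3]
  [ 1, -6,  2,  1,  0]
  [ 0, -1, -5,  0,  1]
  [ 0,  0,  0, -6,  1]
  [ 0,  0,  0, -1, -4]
λ = -5: alg = 5, geom = 2

Step 1 — factor the characteristic polynomial to read off the algebraic multiplicities:
  χ_A(x) = (x + 5)^5

Step 2 — compute geometric multiplicities via the rank-nullity identity g(λ) = n − rank(A − λI):
  rank(A − (-5)·I) = 3, so dim ker(A − (-5)·I) = n − 3 = 2

Summary:
  λ = -5: algebraic multiplicity = 5, geometric multiplicity = 2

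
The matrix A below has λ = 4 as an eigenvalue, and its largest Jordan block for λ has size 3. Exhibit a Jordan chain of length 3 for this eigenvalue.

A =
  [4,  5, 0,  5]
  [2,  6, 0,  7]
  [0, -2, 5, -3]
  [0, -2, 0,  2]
A Jordan chain for λ = 4 of length 3:
v_1 = (10, 4, -4, -4)ᵀ
v_2 = (0, 2, 0, 0)ᵀ
v_3 = (1, 0, 0, 0)ᵀ

Let N = A − (4)·I. We want v_3 with N^3 v_3 = 0 but N^2 v_3 ≠ 0; then v_{j-1} := N · v_j for j = 3, …, 2.

Pick v_3 = (1, 0, 0, 0)ᵀ.
Then v_2 = N · v_3 = (0, 2, 0, 0)ᵀ.
Then v_1 = N · v_2 = (10, 4, -4, -4)ᵀ.

Sanity check: (A − (4)·I) v_1 = (0, 0, 0, 0)ᵀ = 0. ✓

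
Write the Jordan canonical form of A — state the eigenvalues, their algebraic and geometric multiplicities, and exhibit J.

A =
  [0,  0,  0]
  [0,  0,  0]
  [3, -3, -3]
J_1(-3) ⊕ J_1(0) ⊕ J_1(0)

The characteristic polynomial is
  det(x·I − A) = x^3 + 3*x^2 = x^2*(x + 3)

Eigenvalues and multiplicities (the geometric multiplicity of λ is n − rank(A − λI), which equals the number of Jordan blocks for λ):
  λ = -3: algebraic multiplicity = 1, geometric multiplicity = 1
  λ = 0: algebraic multiplicity = 2, geometric multiplicity = 2

Determining the block sizes for each eigenvalue:
  λ = -3: one block (gm = 1), so the single block has size am = 1 → block sizes [1]
  λ = 0: gm = am = 2, so every block has size 1 → block sizes [1, 1]

Assembling the blocks gives a Jordan form
J =
  [-3, 0, 0]
  [ 0, 0, 0]
  [ 0, 0, 0]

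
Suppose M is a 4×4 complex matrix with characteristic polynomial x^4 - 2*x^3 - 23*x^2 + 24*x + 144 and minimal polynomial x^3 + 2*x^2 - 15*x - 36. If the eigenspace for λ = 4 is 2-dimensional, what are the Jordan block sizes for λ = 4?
Block sizes for λ = 4: [1, 1]

Step 1 — from the characteristic polynomial, algebraic multiplicity of λ = 4 is 2. From dim ker(M − (4)·I) = 2, there are exactly 2 Jordan blocks for λ = 4.
Step 2 — from the minimal polynomial, the factor (x − 4) tells us the largest block for λ = 4 has size 1.
Step 3 — with total size 2, 2 blocks, and largest block 1, the block sizes (in nonincreasing order) are [1, 1].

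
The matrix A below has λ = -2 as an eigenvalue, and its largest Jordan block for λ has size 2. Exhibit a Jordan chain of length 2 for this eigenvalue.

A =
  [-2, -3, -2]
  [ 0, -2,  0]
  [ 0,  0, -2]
A Jordan chain for λ = -2 of length 2:
v_1 = (-3, 0, 0)ᵀ
v_2 = (0, 1, 0)ᵀ

Let N = A − (-2)·I. We want v_2 with N^2 v_2 = 0 but N^1 v_2 ≠ 0; then v_{j-1} := N · v_j for j = 2, …, 2.

Pick v_2 = (0, 1, 0)ᵀ.
Then v_1 = N · v_2 = (-3, 0, 0)ᵀ.

Sanity check: (A − (-2)·I) v_1 = (0, 0, 0)ᵀ = 0. ✓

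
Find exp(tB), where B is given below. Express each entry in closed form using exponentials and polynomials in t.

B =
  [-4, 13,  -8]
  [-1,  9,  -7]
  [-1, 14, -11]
e^{tB} =
  [-t^2*exp(-2*t)/2 - 2*t*exp(-2*t) + exp(-2*t), 5*t^2*exp(-2*t)/2 + 13*t*exp(-2*t), -3*t^2*exp(-2*t)/2 - 8*t*exp(-2*t)]
  [-t^2*exp(-2*t) - t*exp(-2*t), 5*t^2*exp(-2*t) + 11*t*exp(-2*t) + exp(-2*t), -3*t^2*exp(-2*t) - 7*t*exp(-2*t)]
  [-3*t^2*exp(-2*t)/2 - t*exp(-2*t), 15*t^2*exp(-2*t)/2 + 14*t*exp(-2*t), -9*t^2*exp(-2*t)/2 - 9*t*exp(-2*t) + exp(-2*t)]

Strategy: write B = P · J · P⁻¹ where J is a Jordan canonical form, so e^{tB} = P · e^{tJ} · P⁻¹, and e^{tJ} can be computed block-by-block.

B has Jordan form
J =
  [-2,  1,  0]
  [ 0, -2,  1]
  [ 0,  0, -2]
(up to reordering of blocks).

Per-block formulas:
  For a 3×3 Jordan block J_3(-2): exp(t · J_3(-2)) = e^(-2t)·(I + t·N + (t^2/2)·N^2), where N is the 3×3 nilpotent shift.

After assembling e^{tJ} and conjugating by P, we get:

e^{tB} =
  [-t^2*exp(-2*t)/2 - 2*t*exp(-2*t) + exp(-2*t), 5*t^2*exp(-2*t)/2 + 13*t*exp(-2*t), -3*t^2*exp(-2*t)/2 - 8*t*exp(-2*t)]
  [-t^2*exp(-2*t) - t*exp(-2*t), 5*t^2*exp(-2*t) + 11*t*exp(-2*t) + exp(-2*t), -3*t^2*exp(-2*t) - 7*t*exp(-2*t)]
  [-3*t^2*exp(-2*t)/2 - t*exp(-2*t), 15*t^2*exp(-2*t)/2 + 14*t*exp(-2*t), -9*t^2*exp(-2*t)/2 - 9*t*exp(-2*t) + exp(-2*t)]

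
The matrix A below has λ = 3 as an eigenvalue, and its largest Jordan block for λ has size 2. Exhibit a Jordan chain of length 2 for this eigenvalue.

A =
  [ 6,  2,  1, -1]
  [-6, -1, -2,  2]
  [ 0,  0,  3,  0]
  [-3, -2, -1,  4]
A Jordan chain for λ = 3 of length 2:
v_1 = (3, -6, 0, -3)ᵀ
v_2 = (1, 0, 0, 0)ᵀ

Let N = A − (3)·I. We want v_2 with N^2 v_2 = 0 but N^1 v_2 ≠ 0; then v_{j-1} := N · v_j for j = 2, …, 2.

Pick v_2 = (1, 0, 0, 0)ᵀ.
Then v_1 = N · v_2 = (3, -6, 0, -3)ᵀ.

Sanity check: (A − (3)·I) v_1 = (0, 0, 0, 0)ᵀ = 0. ✓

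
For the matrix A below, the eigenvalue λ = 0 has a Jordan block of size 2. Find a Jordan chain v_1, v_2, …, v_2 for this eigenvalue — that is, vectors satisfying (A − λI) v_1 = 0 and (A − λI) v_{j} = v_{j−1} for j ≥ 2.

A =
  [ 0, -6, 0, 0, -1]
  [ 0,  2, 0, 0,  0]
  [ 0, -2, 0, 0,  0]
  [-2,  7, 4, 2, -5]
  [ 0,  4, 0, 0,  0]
A Jordan chain for λ = 0 of length 2:
v_1 = (1, 0, 0, 1, 0)ᵀ
v_2 = (2, 0, 0, 0, -1)ᵀ

Let N = A − (0)·I. We want v_2 with N^2 v_2 = 0 but N^1 v_2 ≠ 0; then v_{j-1} := N · v_j for j = 2, …, 2.

Pick v_2 = (2, 0, 0, 0, -1)ᵀ.
Then v_1 = N · v_2 = (1, 0, 0, 1, 0)ᵀ.

Sanity check: (A − (0)·I) v_1 = (0, 0, 0, 0, 0)ᵀ = 0. ✓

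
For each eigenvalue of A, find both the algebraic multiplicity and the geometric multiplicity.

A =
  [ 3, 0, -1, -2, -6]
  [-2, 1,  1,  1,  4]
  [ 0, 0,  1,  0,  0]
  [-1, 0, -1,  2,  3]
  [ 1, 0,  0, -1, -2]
λ = 1: alg = 5, geom = 2

Step 1 — factor the characteristic polynomial to read off the algebraic multiplicities:
  χ_A(x) = (x - 1)^5

Step 2 — compute geometric multiplicities via the rank-nullity identity g(λ) = n − rank(A − λI):
  rank(A − (1)·I) = 3, so dim ker(A − (1)·I) = n − 3 = 2

Summary:
  λ = 1: algebraic multiplicity = 5, geometric multiplicity = 2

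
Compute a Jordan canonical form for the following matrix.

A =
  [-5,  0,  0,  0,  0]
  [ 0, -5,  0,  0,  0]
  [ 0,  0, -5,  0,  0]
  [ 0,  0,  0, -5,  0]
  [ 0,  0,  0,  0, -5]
J_1(-5) ⊕ J_1(-5) ⊕ J_1(-5) ⊕ J_1(-5) ⊕ J_1(-5)

The characteristic polynomial is
  det(x·I − A) = x^5 + 25*x^4 + 250*x^3 + 1250*x^2 + 3125*x + 3125 = (x + 5)^5

Eigenvalues and multiplicities (the geometric multiplicity of λ is n − rank(A − λI), which equals the number of Jordan blocks for λ):
  λ = -5: algebraic multiplicity = 5, geometric multiplicity = 5

Determining the block sizes for each eigenvalue:
  λ = -5: gm = am = 5, so every block has size 1 → block sizes [1, 1, 1, 1, 1]

Assembling the blocks gives a Jordan form
J =
  [-5,  0,  0,  0,  0]
  [ 0, -5,  0,  0,  0]
  [ 0,  0, -5,  0,  0]
  [ 0,  0,  0, -5,  0]
  [ 0,  0,  0,  0, -5]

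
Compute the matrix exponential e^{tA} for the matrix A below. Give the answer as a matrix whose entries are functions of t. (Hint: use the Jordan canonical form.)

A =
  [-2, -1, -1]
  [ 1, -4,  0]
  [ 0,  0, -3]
e^{tA} =
  [t*exp(-3*t) + exp(-3*t), -t*exp(-3*t), -t^2*exp(-3*t)/2 - t*exp(-3*t)]
  [t*exp(-3*t), -t*exp(-3*t) + exp(-3*t), -t^2*exp(-3*t)/2]
  [0, 0, exp(-3*t)]

Strategy: write A = P · J · P⁻¹ where J is a Jordan canonical form, so e^{tA} = P · e^{tJ} · P⁻¹, and e^{tJ} can be computed block-by-block.

A has Jordan form
J =
  [-3,  1,  0]
  [ 0, -3,  1]
  [ 0,  0, -3]
(up to reordering of blocks).

Per-block formulas:
  For a 3×3 Jordan block J_3(-3): exp(t · J_3(-3)) = e^(-3t)·(I + t·N + (t^2/2)·N^2), where N is the 3×3 nilpotent shift.

After assembling e^{tJ} and conjugating by P, we get:

e^{tA} =
  [t*exp(-3*t) + exp(-3*t), -t*exp(-3*t), -t^2*exp(-3*t)/2 - t*exp(-3*t)]
  [t*exp(-3*t), -t*exp(-3*t) + exp(-3*t), -t^2*exp(-3*t)/2]
  [0, 0, exp(-3*t)]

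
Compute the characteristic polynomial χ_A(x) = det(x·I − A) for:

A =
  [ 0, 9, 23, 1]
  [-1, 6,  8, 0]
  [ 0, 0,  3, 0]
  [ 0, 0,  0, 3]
x^4 - 12*x^3 + 54*x^2 - 108*x + 81

Expanding det(x·I − A) (e.g. by cofactor expansion or by noting that A is similar to its Jordan form J, which has the same characteristic polynomial as A) gives
  χ_A(x) = x^4 - 12*x^3 + 54*x^2 - 108*x + 81
which factors as (x - 3)^4. The eigenvalues (with algebraic multiplicities) are λ = 3 with multiplicity 4.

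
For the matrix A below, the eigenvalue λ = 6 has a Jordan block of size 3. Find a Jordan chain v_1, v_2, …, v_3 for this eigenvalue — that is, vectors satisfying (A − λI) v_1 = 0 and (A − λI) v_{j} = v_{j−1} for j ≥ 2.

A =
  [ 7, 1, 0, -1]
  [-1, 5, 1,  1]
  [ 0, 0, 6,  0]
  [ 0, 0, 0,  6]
A Jordan chain for λ = 6 of length 3:
v_1 = (1, -1, 0, 0)ᵀ
v_2 = (0, 1, 0, 0)ᵀ
v_3 = (0, 0, 1, 0)ᵀ

Let N = A − (6)·I. We want v_3 with N^3 v_3 = 0 but N^2 v_3 ≠ 0; then v_{j-1} := N · v_j for j = 3, …, 2.

Pick v_3 = (0, 0, 1, 0)ᵀ.
Then v_2 = N · v_3 = (0, 1, 0, 0)ᵀ.
Then v_1 = N · v_2 = (1, -1, 0, 0)ᵀ.

Sanity check: (A − (6)·I) v_1 = (0, 0, 0, 0)ᵀ = 0. ✓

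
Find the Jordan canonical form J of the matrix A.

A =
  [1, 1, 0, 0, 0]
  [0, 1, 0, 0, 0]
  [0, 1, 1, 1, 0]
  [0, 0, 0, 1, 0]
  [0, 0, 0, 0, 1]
J_2(1) ⊕ J_2(1) ⊕ J_1(1)

The characteristic polynomial is
  det(x·I − A) = x^5 - 5*x^4 + 10*x^3 - 10*x^2 + 5*x - 1 = (x - 1)^5

Eigenvalues and multiplicities (the geometric multiplicity of λ is n − rank(A − λI), which equals the number of Jordan blocks for λ):
  λ = 1: algebraic multiplicity = 5, geometric multiplicity = 3

Determining the block sizes for each eigenvalue:
  λ = 1: with am = 5 and gm = 3, the partition is not yet determined (e.g. several partitions of 5 into 3 parts exist). Let N = A − (1)·I. Computing rank(N^1) = 2, rank(N^2) = 0; the number of blocks of size ≥ j is rank(N^{j−1}) − rank(N^j), giving [3, 2]. So we have 2 block(s) of size 2, 1 block(s) of size 1 → block sizes [2, 2, 1]

Assembling the blocks gives a Jordan form
J =
  [1, 1, 0, 0, 0]
  [0, 1, 0, 0, 0]
  [0, 0, 1, 1, 0]
  [0, 0, 0, 1, 0]
  [0, 0, 0, 0, 1]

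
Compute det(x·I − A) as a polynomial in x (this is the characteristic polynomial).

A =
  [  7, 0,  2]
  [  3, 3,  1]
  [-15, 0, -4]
x^3 - 6*x^2 + 11*x - 6

Expanding det(x·I − A) (e.g. by cofactor expansion or by noting that A is similar to its Jordan form J, which has the same characteristic polynomial as A) gives
  χ_A(x) = x^3 - 6*x^2 + 11*x - 6
which factors as (x - 3)*(x - 2)*(x - 1). The eigenvalues (with algebraic multiplicities) are λ = 1 with multiplicity 1, λ = 2 with multiplicity 1, λ = 3 with multiplicity 1.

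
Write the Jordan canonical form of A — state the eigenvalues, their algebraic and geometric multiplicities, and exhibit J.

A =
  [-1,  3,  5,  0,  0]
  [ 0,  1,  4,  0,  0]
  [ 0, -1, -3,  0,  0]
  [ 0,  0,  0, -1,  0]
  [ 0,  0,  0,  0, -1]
J_3(-1) ⊕ J_1(-1) ⊕ J_1(-1)

The characteristic polynomial is
  det(x·I − A) = x^5 + 5*x^4 + 10*x^3 + 10*x^2 + 5*x + 1 = (x + 1)^5

Eigenvalues and multiplicities (the geometric multiplicity of λ is n − rank(A − λI), which equals the number of Jordan blocks for λ):
  λ = -1: algebraic multiplicity = 5, geometric multiplicity = 3

Determining the block sizes for each eigenvalue:
  λ = -1: with am = 5 and gm = 3, the partition is not yet determined (e.g. several partitions of 5 into 3 parts exist). Let N = A − (-1)·I. Computing rank(N^1) = 2, rank(N^2) = 1, rank(N^3) = 0; the number of blocks of size ≥ j is rank(N^{j−1}) − rank(N^j), giving [3, 1, 1]. So we have 1 block(s) of size 3, 2 block(s) of size 1 → block sizes [3, 1, 1]

Assembling the blocks gives a Jordan form
J =
  [-1,  1,  0,  0,  0]
  [ 0, -1,  1,  0,  0]
  [ 0,  0, -1,  0,  0]
  [ 0,  0,  0, -1,  0]
  [ 0,  0,  0,  0, -1]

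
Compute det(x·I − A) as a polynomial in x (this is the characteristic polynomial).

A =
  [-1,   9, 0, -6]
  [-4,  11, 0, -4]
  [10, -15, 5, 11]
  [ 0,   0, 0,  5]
x^4 - 20*x^3 + 150*x^2 - 500*x + 625

Expanding det(x·I − A) (e.g. by cofactor expansion or by noting that A is similar to its Jordan form J, which has the same characteristic polynomial as A) gives
  χ_A(x) = x^4 - 20*x^3 + 150*x^2 - 500*x + 625
which factors as (x - 5)^4. The eigenvalues (with algebraic multiplicities) are λ = 5 with multiplicity 4.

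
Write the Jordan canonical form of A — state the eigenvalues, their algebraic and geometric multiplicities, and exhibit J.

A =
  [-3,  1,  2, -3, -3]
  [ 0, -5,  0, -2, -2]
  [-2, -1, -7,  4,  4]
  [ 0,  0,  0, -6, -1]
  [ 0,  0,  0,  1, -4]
J_2(-5) ⊕ J_2(-5) ⊕ J_1(-5)

The characteristic polynomial is
  det(x·I − A) = x^5 + 25*x^4 + 250*x^3 + 1250*x^2 + 3125*x + 3125 = (x + 5)^5

Eigenvalues and multiplicities (the geometric multiplicity of λ is n − rank(A − λI), which equals the number of Jordan blocks for λ):
  λ = -5: algebraic multiplicity = 5, geometric multiplicity = 3

Determining the block sizes for each eigenvalue:
  λ = -5: with am = 5 and gm = 3, the partition is not yet determined (e.g. several partitions of 5 into 3 parts exist). Let N = A − (-5)·I. Computing rank(N^1) = 2, rank(N^2) = 0; the number of blocks of size ≥ j is rank(N^{j−1}) − rank(N^j), giving [3, 2]. So we have 2 block(s) of size 2, 1 block(s) of size 1 → block sizes [2, 2, 1]

Assembling the blocks gives a Jordan form
J =
  [-5,  1,  0,  0,  0]
  [ 0, -5,  0,  0,  0]
  [ 0,  0, -5,  1,  0]
  [ 0,  0,  0, -5,  0]
  [ 0,  0,  0,  0, -5]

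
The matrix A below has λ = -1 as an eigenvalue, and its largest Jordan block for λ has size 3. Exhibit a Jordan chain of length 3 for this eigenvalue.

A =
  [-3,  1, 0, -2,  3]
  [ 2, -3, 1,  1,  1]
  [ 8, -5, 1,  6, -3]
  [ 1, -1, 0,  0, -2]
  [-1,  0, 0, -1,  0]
A Jordan chain for λ = -1 of length 3:
v_1 = (1, 0, -1, -1, 0)ᵀ
v_2 = (-2, 2, 8, 1, -1)ᵀ
v_3 = (1, 0, 0, 0, 0)ᵀ

Let N = A − (-1)·I. We want v_3 with N^3 v_3 = 0 but N^2 v_3 ≠ 0; then v_{j-1} := N · v_j for j = 3, …, 2.

Pick v_3 = (1, 0, 0, 0, 0)ᵀ.
Then v_2 = N · v_3 = (-2, 2, 8, 1, -1)ᵀ.
Then v_1 = N · v_2 = (1, 0, -1, -1, 0)ᵀ.

Sanity check: (A − (-1)·I) v_1 = (0, 0, 0, 0, 0)ᵀ = 0. ✓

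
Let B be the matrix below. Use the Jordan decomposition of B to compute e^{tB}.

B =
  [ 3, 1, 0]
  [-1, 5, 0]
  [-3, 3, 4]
e^{tB} =
  [-t*exp(4*t) + exp(4*t), t*exp(4*t), 0]
  [-t*exp(4*t), t*exp(4*t) + exp(4*t), 0]
  [-3*t*exp(4*t), 3*t*exp(4*t), exp(4*t)]

Strategy: write B = P · J · P⁻¹ where J is a Jordan canonical form, so e^{tB} = P · e^{tJ} · P⁻¹, and e^{tJ} can be computed block-by-block.

B has Jordan form
J =
  [4, 1, 0]
  [0, 4, 0]
  [0, 0, 4]
(up to reordering of blocks).

Per-block formulas:
  For a 1×1 block at λ = 4: exp(t · [4]) = [e^(4t)].
  For a 2×2 Jordan block J_2(4): exp(t · J_2(4)) = e^(4t)·(I + t·N), where N is the 2×2 nilpotent shift.

After assembling e^{tJ} and conjugating by P, we get:

e^{tB} =
  [-t*exp(4*t) + exp(4*t), t*exp(4*t), 0]
  [-t*exp(4*t), t*exp(4*t) + exp(4*t), 0]
  [-3*t*exp(4*t), 3*t*exp(4*t), exp(4*t)]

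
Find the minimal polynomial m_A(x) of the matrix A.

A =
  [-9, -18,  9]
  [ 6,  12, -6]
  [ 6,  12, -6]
x^2 + 3*x

The characteristic polynomial is χ_A(x) = x^2*(x + 3), so the eigenvalues are known. The minimal polynomial is
  m_A(x) = Π_λ (x − λ)^{k_λ}
where k_λ is the size of the *largest* Jordan block for λ (equivalently, the smallest k with (A − λI)^k v = 0 for every generalised eigenvector v of λ).

  λ = -3: largest Jordan block has size 1, contributing (x + 3)
  λ = 0: largest Jordan block has size 1, contributing (x − 0)

So m_A(x) = x*(x + 3) = x^2 + 3*x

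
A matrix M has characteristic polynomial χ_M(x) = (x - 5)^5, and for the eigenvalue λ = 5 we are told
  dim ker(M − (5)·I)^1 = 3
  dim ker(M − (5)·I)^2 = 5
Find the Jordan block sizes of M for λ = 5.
Block sizes for λ = 5: [2, 2, 1]

From the dimensions of kernels of powers, the number of Jordan blocks of size at least j is d_j − d_{j−1} where d_j = dim ker(N^j) (with d_0 = 0). Computing the differences gives [3, 2].
The number of blocks of size exactly k is (#blocks of size ≥ k) − (#blocks of size ≥ k + 1), so the partition is: 1 block(s) of size 1, 2 block(s) of size 2.
In nonincreasing order the block sizes are [2, 2, 1].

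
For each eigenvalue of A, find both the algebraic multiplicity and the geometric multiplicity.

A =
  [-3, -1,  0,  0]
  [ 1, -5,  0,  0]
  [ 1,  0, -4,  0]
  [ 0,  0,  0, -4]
λ = -4: alg = 4, geom = 2

Step 1 — factor the characteristic polynomial to read off the algebraic multiplicities:
  χ_A(x) = (x + 4)^4

Step 2 — compute geometric multiplicities via the rank-nullity identity g(λ) = n − rank(A − λI):
  rank(A − (-4)·I) = 2, so dim ker(A − (-4)·I) = n − 2 = 2

Summary:
  λ = -4: algebraic multiplicity = 4, geometric multiplicity = 2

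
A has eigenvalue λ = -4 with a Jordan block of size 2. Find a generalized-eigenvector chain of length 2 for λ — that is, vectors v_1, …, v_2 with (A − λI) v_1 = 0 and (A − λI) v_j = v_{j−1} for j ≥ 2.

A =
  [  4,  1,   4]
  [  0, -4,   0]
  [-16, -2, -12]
A Jordan chain for λ = -4 of length 2:
v_1 = (8, 0, -16)ᵀ
v_2 = (1, 0, 0)ᵀ

Let N = A − (-4)·I. We want v_2 with N^2 v_2 = 0 but N^1 v_2 ≠ 0; then v_{j-1} := N · v_j for j = 2, …, 2.

Pick v_2 = (1, 0, 0)ᵀ.
Then v_1 = N · v_2 = (8, 0, -16)ᵀ.

Sanity check: (A − (-4)·I) v_1 = (0, 0, 0)ᵀ = 0. ✓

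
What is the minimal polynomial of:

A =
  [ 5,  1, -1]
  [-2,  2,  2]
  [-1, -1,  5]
x^2 - 8*x + 16

The characteristic polynomial is χ_A(x) = (x - 4)^3, so the eigenvalues are known. The minimal polynomial is
  m_A(x) = Π_λ (x − λ)^{k_λ}
where k_λ is the size of the *largest* Jordan block for λ (equivalently, the smallest k with (A − λI)^k v = 0 for every generalised eigenvector v of λ).

  λ = 4: largest Jordan block has size 2, contributing (x − 4)^2

So m_A(x) = (x - 4)^2 = x^2 - 8*x + 16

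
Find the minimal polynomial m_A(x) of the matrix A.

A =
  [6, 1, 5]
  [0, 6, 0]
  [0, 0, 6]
x^2 - 12*x + 36

The characteristic polynomial is χ_A(x) = (x - 6)^3, so the eigenvalues are known. The minimal polynomial is
  m_A(x) = Π_λ (x − λ)^{k_λ}
where k_λ is the size of the *largest* Jordan block for λ (equivalently, the smallest k with (A − λI)^k v = 0 for every generalised eigenvector v of λ).

  λ = 6: largest Jordan block has size 2, contributing (x − 6)^2

So m_A(x) = (x - 6)^2 = x^2 - 12*x + 36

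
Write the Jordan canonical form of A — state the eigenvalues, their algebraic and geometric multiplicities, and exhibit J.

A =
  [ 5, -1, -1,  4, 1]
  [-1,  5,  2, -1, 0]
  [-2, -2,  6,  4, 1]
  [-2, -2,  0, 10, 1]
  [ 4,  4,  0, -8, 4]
J_3(6) ⊕ J_2(6)

The characteristic polynomial is
  det(x·I − A) = x^5 - 30*x^4 + 360*x^3 - 2160*x^2 + 6480*x - 7776 = (x - 6)^5

Eigenvalues and multiplicities (the geometric multiplicity of λ is n − rank(A − λI), which equals the number of Jordan blocks for λ):
  λ = 6: algebraic multiplicity = 5, geometric multiplicity = 2

Determining the block sizes for each eigenvalue:
  λ = 6: with am = 5 and gm = 2, the partition is not yet determined (e.g. several partitions of 5 into 2 parts exist). Let N = A − (6)·I. Computing rank(N^1) = 3, rank(N^2) = 1, rank(N^3) = 0; the number of blocks of size ≥ j is rank(N^{j−1}) − rank(N^j), giving [2, 2, 1]. So we have 1 block(s) of size 3, 1 block(s) of size 2 → block sizes [3, 2]

Assembling the blocks gives a Jordan form
J =
  [6, 1, 0, 0, 0]
  [0, 6, 1, 0, 0]
  [0, 0, 6, 0, 0]
  [0, 0, 0, 6, 1]
  [0, 0, 0, 0, 6]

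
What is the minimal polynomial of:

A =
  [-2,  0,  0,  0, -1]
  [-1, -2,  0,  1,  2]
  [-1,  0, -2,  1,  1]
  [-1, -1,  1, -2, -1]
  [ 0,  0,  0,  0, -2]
x^3 + 6*x^2 + 12*x + 8

The characteristic polynomial is χ_A(x) = (x + 2)^5, so the eigenvalues are known. The minimal polynomial is
  m_A(x) = Π_λ (x − λ)^{k_λ}
where k_λ is the size of the *largest* Jordan block for λ (equivalently, the smallest k with (A − λI)^k v = 0 for every generalised eigenvector v of λ).

  λ = -2: largest Jordan block has size 3, contributing (x + 2)^3

So m_A(x) = (x + 2)^3 = x^3 + 6*x^2 + 12*x + 8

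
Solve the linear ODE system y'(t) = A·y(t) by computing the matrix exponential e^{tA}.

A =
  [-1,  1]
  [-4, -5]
e^{tA} =
  [2*t*exp(-3*t) + exp(-3*t), t*exp(-3*t)]
  [-4*t*exp(-3*t), -2*t*exp(-3*t) + exp(-3*t)]

Strategy: write A = P · J · P⁻¹ where J is a Jordan canonical form, so e^{tA} = P · e^{tJ} · P⁻¹, and e^{tJ} can be computed block-by-block.

A has Jordan form
J =
  [-3,  1]
  [ 0, -3]
(up to reordering of blocks).

Per-block formulas:
  For a 2×2 Jordan block J_2(-3): exp(t · J_2(-3)) = e^(-3t)·(I + t·N), where N is the 2×2 nilpotent shift.

After assembling e^{tJ} and conjugating by P, we get:

e^{tA} =
  [2*t*exp(-3*t) + exp(-3*t), t*exp(-3*t)]
  [-4*t*exp(-3*t), -2*t*exp(-3*t) + exp(-3*t)]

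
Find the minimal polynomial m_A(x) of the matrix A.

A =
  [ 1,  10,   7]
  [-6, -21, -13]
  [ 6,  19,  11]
x^3 + 9*x^2 + 24*x + 20

The characteristic polynomial is χ_A(x) = (x + 2)^2*(x + 5), so the eigenvalues are known. The minimal polynomial is
  m_A(x) = Π_λ (x − λ)^{k_λ}
where k_λ is the size of the *largest* Jordan block for λ (equivalently, the smallest k with (A − λI)^k v = 0 for every generalised eigenvector v of λ).

  λ = -5: largest Jordan block has size 1, contributing (x + 5)
  λ = -2: largest Jordan block has size 2, contributing (x + 2)^2

So m_A(x) = (x + 2)^2*(x + 5) = x^3 + 9*x^2 + 24*x + 20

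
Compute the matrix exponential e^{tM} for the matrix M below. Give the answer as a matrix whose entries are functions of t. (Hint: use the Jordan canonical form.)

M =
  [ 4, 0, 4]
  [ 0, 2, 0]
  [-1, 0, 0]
e^{tM} =
  [2*t*exp(2*t) + exp(2*t), 0, 4*t*exp(2*t)]
  [0, exp(2*t), 0]
  [-t*exp(2*t), 0, -2*t*exp(2*t) + exp(2*t)]

Strategy: write M = P · J · P⁻¹ where J is a Jordan canonical form, so e^{tM} = P · e^{tJ} · P⁻¹, and e^{tJ} can be computed block-by-block.

M has Jordan form
J =
  [2, 1, 0]
  [0, 2, 0]
  [0, 0, 2]
(up to reordering of blocks).

Per-block formulas:
  For a 2×2 Jordan block J_2(2): exp(t · J_2(2)) = e^(2t)·(I + t·N), where N is the 2×2 nilpotent shift.
  For a 1×1 block at λ = 2: exp(t · [2]) = [e^(2t)].

After assembling e^{tJ} and conjugating by P, we get:

e^{tM} =
  [2*t*exp(2*t) + exp(2*t), 0, 4*t*exp(2*t)]
  [0, exp(2*t), 0]
  [-t*exp(2*t), 0, -2*t*exp(2*t) + exp(2*t)]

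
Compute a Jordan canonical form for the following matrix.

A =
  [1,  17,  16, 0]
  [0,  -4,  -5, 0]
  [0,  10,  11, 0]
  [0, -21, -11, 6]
J_2(1) ⊕ J_2(6)

The characteristic polynomial is
  det(x·I − A) = x^4 - 14*x^3 + 61*x^2 - 84*x + 36 = (x - 6)^2*(x - 1)^2

Eigenvalues and multiplicities (the geometric multiplicity of λ is n − rank(A − λI), which equals the number of Jordan blocks for λ):
  λ = 1: algebraic multiplicity = 2, geometric multiplicity = 1
  λ = 6: algebraic multiplicity = 2, geometric multiplicity = 1

Determining the block sizes for each eigenvalue:
  λ = 1: one block (gm = 1), so the single block has size am = 2 → block sizes [2]
  λ = 6: one block (gm = 1), so the single block has size am = 2 → block sizes [2]

Assembling the blocks gives a Jordan form
J =
  [1, 1, 0, 0]
  [0, 1, 0, 0]
  [0, 0, 6, 1]
  [0, 0, 0, 6]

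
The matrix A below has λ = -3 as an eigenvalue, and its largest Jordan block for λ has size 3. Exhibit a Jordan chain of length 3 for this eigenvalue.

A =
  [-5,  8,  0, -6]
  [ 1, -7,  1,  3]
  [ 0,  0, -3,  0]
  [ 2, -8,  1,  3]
A Jordan chain for λ = -3 of length 3:
v_1 = (2, -1, 0, -2)ᵀ
v_2 = (0, 1, 0, 1)ᵀ
v_3 = (0, 0, 1, 0)ᵀ

Let N = A − (-3)·I. We want v_3 with N^3 v_3 = 0 but N^2 v_3 ≠ 0; then v_{j-1} := N · v_j for j = 3, …, 2.

Pick v_3 = (0, 0, 1, 0)ᵀ.
Then v_2 = N · v_3 = (0, 1, 0, 1)ᵀ.
Then v_1 = N · v_2 = (2, -1, 0, -2)ᵀ.

Sanity check: (A − (-3)·I) v_1 = (0, 0, 0, 0)ᵀ = 0. ✓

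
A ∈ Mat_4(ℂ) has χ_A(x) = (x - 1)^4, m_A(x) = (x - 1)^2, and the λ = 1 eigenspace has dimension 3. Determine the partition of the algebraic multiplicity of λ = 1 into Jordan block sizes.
Block sizes for λ = 1: [2, 1, 1]

Step 1 — from the characteristic polynomial, algebraic multiplicity of λ = 1 is 4. From dim ker(A − (1)·I) = 3, there are exactly 3 Jordan blocks for λ = 1.
Step 2 — from the minimal polynomial, the factor (x − 1)^2 tells us the largest block for λ = 1 has size 2.
Step 3 — with total size 4, 3 blocks, and largest block 2, the block sizes (in nonincreasing order) are [2, 1, 1].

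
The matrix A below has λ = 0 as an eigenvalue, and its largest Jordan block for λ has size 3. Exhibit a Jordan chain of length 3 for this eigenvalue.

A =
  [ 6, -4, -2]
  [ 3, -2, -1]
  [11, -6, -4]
A Jordan chain for λ = 0 of length 3:
v_1 = (2, 1, 4)ᵀ
v_2 = (6, 3, 11)ᵀ
v_3 = (1, 0, 0)ᵀ

Let N = A − (0)·I. We want v_3 with N^3 v_3 = 0 but N^2 v_3 ≠ 0; then v_{j-1} := N · v_j for j = 3, …, 2.

Pick v_3 = (1, 0, 0)ᵀ.
Then v_2 = N · v_3 = (6, 3, 11)ᵀ.
Then v_1 = N · v_2 = (2, 1, 4)ᵀ.

Sanity check: (A − (0)·I) v_1 = (0, 0, 0)ᵀ = 0. ✓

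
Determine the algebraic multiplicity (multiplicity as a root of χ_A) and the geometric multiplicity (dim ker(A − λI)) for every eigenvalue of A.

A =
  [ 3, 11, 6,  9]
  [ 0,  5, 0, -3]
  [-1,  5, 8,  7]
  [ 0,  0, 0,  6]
λ = 5: alg = 2, geom = 1; λ = 6: alg = 2, geom = 2

Step 1 — factor the characteristic polynomial to read off the algebraic multiplicities:
  χ_A(x) = (x - 6)^2*(x - 5)^2

Step 2 — compute geometric multiplicities via the rank-nullity identity g(λ) = n − rank(A − λI):
  rank(A − (5)·I) = 3, so dim ker(A − (5)·I) = n − 3 = 1
  rank(A − (6)·I) = 2, so dim ker(A − (6)·I) = n − 2 = 2

Summary:
  λ = 5: algebraic multiplicity = 2, geometric multiplicity = 1
  λ = 6: algebraic multiplicity = 2, geometric multiplicity = 2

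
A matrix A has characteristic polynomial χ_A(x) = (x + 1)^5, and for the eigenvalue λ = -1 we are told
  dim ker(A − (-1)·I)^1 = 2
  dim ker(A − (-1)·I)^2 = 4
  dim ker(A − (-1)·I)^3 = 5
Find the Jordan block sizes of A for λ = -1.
Block sizes for λ = -1: [3, 2]

From the dimensions of kernels of powers, the number of Jordan blocks of size at least j is d_j − d_{j−1} where d_j = dim ker(N^j) (with d_0 = 0). Computing the differences gives [2, 2, 1].
The number of blocks of size exactly k is (#blocks of size ≥ k) − (#blocks of size ≥ k + 1), so the partition is: 1 block(s) of size 2, 1 block(s) of size 3.
In nonincreasing order the block sizes are [3, 2].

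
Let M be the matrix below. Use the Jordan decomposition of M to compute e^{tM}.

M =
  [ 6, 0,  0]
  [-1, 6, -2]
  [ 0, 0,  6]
e^{tM} =
  [exp(6*t), 0, 0]
  [-t*exp(6*t), exp(6*t), -2*t*exp(6*t)]
  [0, 0, exp(6*t)]

Strategy: write M = P · J · P⁻¹ where J is a Jordan canonical form, so e^{tM} = P · e^{tJ} · P⁻¹, and e^{tJ} can be computed block-by-block.

M has Jordan form
J =
  [6, 1, 0]
  [0, 6, 0]
  [0, 0, 6]
(up to reordering of blocks).

Per-block formulas:
  For a 2×2 Jordan block J_2(6): exp(t · J_2(6)) = e^(6t)·(I + t·N), where N is the 2×2 nilpotent shift.
  For a 1×1 block at λ = 6: exp(t · [6]) = [e^(6t)].

After assembling e^{tJ} and conjugating by P, we get:

e^{tM} =
  [exp(6*t), 0, 0]
  [-t*exp(6*t), exp(6*t), -2*t*exp(6*t)]
  [0, 0, exp(6*t)]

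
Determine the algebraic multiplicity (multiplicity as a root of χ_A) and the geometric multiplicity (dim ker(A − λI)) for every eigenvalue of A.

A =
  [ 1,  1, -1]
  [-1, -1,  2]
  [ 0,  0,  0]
λ = 0: alg = 3, geom = 1

Step 1 — factor the characteristic polynomial to read off the algebraic multiplicities:
  χ_A(x) = x^3

Step 2 — compute geometric multiplicities via the rank-nullity identity g(λ) = n − rank(A − λI):
  rank(A − (0)·I) = 2, so dim ker(A − (0)·I) = n − 2 = 1

Summary:
  λ = 0: algebraic multiplicity = 3, geometric multiplicity = 1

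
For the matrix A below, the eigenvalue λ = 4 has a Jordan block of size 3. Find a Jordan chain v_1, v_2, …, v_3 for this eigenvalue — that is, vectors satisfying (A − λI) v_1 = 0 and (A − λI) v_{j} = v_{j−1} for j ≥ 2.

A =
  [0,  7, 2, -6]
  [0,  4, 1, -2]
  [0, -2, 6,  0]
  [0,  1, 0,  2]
A Jordan chain for λ = 4 of length 3:
v_1 = (-6, -4, -4, -2)ᵀ
v_2 = (-1, 0, -2, 1)ᵀ
v_3 = (2, 1, 0, 0)ᵀ

Let N = A − (4)·I. We want v_3 with N^3 v_3 = 0 but N^2 v_3 ≠ 0; then v_{j-1} := N · v_j for j = 3, …, 2.

Pick v_3 = (2, 1, 0, 0)ᵀ.
Then v_2 = N · v_3 = (-1, 0, -2, 1)ᵀ.
Then v_1 = N · v_2 = (-6, -4, -4, -2)ᵀ.

Sanity check: (A − (4)·I) v_1 = (0, 0, 0, 0)ᵀ = 0. ✓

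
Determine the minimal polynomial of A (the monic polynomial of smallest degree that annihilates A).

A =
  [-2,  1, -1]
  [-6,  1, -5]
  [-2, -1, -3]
x^3 + 4*x^2

The characteristic polynomial is χ_A(x) = x^2*(x + 4), so the eigenvalues are known. The minimal polynomial is
  m_A(x) = Π_λ (x − λ)^{k_λ}
where k_λ is the size of the *largest* Jordan block for λ (equivalently, the smallest k with (A − λI)^k v = 0 for every generalised eigenvector v of λ).

  λ = -4: largest Jordan block has size 1, contributing (x + 4)
  λ = 0: largest Jordan block has size 2, contributing (x − 0)^2

So m_A(x) = x^2*(x + 4) = x^3 + 4*x^2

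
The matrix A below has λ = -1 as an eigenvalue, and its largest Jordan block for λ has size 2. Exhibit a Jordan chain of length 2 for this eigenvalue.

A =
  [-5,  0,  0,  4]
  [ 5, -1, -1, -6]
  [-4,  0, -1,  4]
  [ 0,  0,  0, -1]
A Jordan chain for λ = -1 of length 2:
v_1 = (0, -1, 0, 0)ᵀ
v_2 = (0, 0, 1, 0)ᵀ

Let N = A − (-1)·I. We want v_2 with N^2 v_2 = 0 but N^1 v_2 ≠ 0; then v_{j-1} := N · v_j for j = 2, …, 2.

Pick v_2 = (0, 0, 1, 0)ᵀ.
Then v_1 = N · v_2 = (0, -1, 0, 0)ᵀ.

Sanity check: (A − (-1)·I) v_1 = (0, 0, 0, 0)ᵀ = 0. ✓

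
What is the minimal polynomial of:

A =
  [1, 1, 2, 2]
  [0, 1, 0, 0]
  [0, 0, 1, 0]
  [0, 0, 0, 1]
x^2 - 2*x + 1

The characteristic polynomial is χ_A(x) = (x - 1)^4, so the eigenvalues are known. The minimal polynomial is
  m_A(x) = Π_λ (x − λ)^{k_λ}
where k_λ is the size of the *largest* Jordan block for λ (equivalently, the smallest k with (A − λI)^k v = 0 for every generalised eigenvector v of λ).

  λ = 1: largest Jordan block has size 2, contributing (x − 1)^2

So m_A(x) = (x - 1)^2 = x^2 - 2*x + 1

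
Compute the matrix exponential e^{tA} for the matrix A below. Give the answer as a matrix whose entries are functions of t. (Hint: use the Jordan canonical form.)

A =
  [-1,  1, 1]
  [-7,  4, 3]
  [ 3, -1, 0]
e^{tA} =
  [-2*t*exp(t) + exp(t), t*exp(t), t*exp(t)]
  [t^2*exp(t) - 7*t*exp(t), -t^2*exp(t)/2 + 3*t*exp(t) + exp(t), -t^2*exp(t)/2 + 3*t*exp(t)]
  [-t^2*exp(t) + 3*t*exp(t), t^2*exp(t)/2 - t*exp(t), t^2*exp(t)/2 - t*exp(t) + exp(t)]

Strategy: write A = P · J · P⁻¹ where J is a Jordan canonical form, so e^{tA} = P · e^{tJ} · P⁻¹, and e^{tJ} can be computed block-by-block.

A has Jordan form
J =
  [1, 1, 0]
  [0, 1, 1]
  [0, 0, 1]
(up to reordering of blocks).

Per-block formulas:
  For a 3×3 Jordan block J_3(1): exp(t · J_3(1)) = e^(1t)·(I + t·N + (t^2/2)·N^2), where N is the 3×3 nilpotent shift.

After assembling e^{tJ} and conjugating by P, we get:

e^{tA} =
  [-2*t*exp(t) + exp(t), t*exp(t), t*exp(t)]
  [t^2*exp(t) - 7*t*exp(t), -t^2*exp(t)/2 + 3*t*exp(t) + exp(t), -t^2*exp(t)/2 + 3*t*exp(t)]
  [-t^2*exp(t) + 3*t*exp(t), t^2*exp(t)/2 - t*exp(t), t^2*exp(t)/2 - t*exp(t) + exp(t)]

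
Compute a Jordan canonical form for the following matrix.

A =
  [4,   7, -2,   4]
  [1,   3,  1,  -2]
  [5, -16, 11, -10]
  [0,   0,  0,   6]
J_3(6) ⊕ J_1(6)

The characteristic polynomial is
  det(x·I − A) = x^4 - 24*x^3 + 216*x^2 - 864*x + 1296 = (x - 6)^4

Eigenvalues and multiplicities (the geometric multiplicity of λ is n − rank(A − λI), which equals the number of Jordan blocks for λ):
  λ = 6: algebraic multiplicity = 4, geometric multiplicity = 2

Determining the block sizes for each eigenvalue:
  λ = 6: with am = 4 and gm = 2, the partition is not yet determined (e.g. several partitions of 4 into 2 parts exist). Let N = A − (6)·I. Computing rank(N^1) = 2, rank(N^2) = 1, rank(N^3) = 0; the number of blocks of size ≥ j is rank(N^{j−1}) − rank(N^j), giving [2, 1, 1]. So we have 1 block(s) of size 3, 1 block(s) of size 1 → block sizes [3, 1]

Assembling the blocks gives a Jordan form
J =
  [6, 1, 0, 0]
  [0, 6, 1, 0]
  [0, 0, 6, 0]
  [0, 0, 0, 6]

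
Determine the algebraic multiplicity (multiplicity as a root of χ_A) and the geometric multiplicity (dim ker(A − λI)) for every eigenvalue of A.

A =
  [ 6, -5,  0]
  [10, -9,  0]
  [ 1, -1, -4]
λ = -4: alg = 2, geom = 1; λ = 1: alg = 1, geom = 1

Step 1 — factor the characteristic polynomial to read off the algebraic multiplicities:
  χ_A(x) = (x - 1)*(x + 4)^2

Step 2 — compute geometric multiplicities via the rank-nullity identity g(λ) = n − rank(A − λI):
  rank(A − (-4)·I) = 2, so dim ker(A − (-4)·I) = n − 2 = 1
  rank(A − (1)·I) = 2, so dim ker(A − (1)·I) = n − 2 = 1

Summary:
  λ = -4: algebraic multiplicity = 2, geometric multiplicity = 1
  λ = 1: algebraic multiplicity = 1, geometric multiplicity = 1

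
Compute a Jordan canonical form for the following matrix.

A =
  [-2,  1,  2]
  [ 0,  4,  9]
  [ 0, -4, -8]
J_3(-2)

The characteristic polynomial is
  det(x·I − A) = x^3 + 6*x^2 + 12*x + 8 = (x + 2)^3

Eigenvalues and multiplicities (the geometric multiplicity of λ is n − rank(A − λI), which equals the number of Jordan blocks for λ):
  λ = -2: algebraic multiplicity = 3, geometric multiplicity = 1

Determining the block sizes for each eigenvalue:
  λ = -2: one block (gm = 1), so the single block has size am = 3 → block sizes [3]

Assembling the blocks gives a Jordan form
J =
  [-2,  1,  0]
  [ 0, -2,  1]
  [ 0,  0, -2]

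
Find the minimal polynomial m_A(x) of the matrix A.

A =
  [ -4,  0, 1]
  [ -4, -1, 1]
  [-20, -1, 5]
x^3

The characteristic polynomial is χ_A(x) = x^3, so the eigenvalues are known. The minimal polynomial is
  m_A(x) = Π_λ (x − λ)^{k_λ}
where k_λ is the size of the *largest* Jordan block for λ (equivalently, the smallest k with (A − λI)^k v = 0 for every generalised eigenvector v of λ).

  λ = 0: largest Jordan block has size 3, contributing (x − 0)^3

So m_A(x) = x^3 = x^3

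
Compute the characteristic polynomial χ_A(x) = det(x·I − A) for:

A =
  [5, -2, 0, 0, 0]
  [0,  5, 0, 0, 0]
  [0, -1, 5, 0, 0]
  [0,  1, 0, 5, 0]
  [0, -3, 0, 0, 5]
x^5 - 25*x^4 + 250*x^3 - 1250*x^2 + 3125*x - 3125

Expanding det(x·I − A) (e.g. by cofactor expansion or by noting that A is similar to its Jordan form J, which has the same characteristic polynomial as A) gives
  χ_A(x) = x^5 - 25*x^4 + 250*x^3 - 1250*x^2 + 3125*x - 3125
which factors as (x - 5)^5. The eigenvalues (with algebraic multiplicities) are λ = 5 with multiplicity 5.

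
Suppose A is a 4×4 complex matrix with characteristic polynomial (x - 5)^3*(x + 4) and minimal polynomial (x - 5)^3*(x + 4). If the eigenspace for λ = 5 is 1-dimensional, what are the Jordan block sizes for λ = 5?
Block sizes for λ = 5: [3]

Step 1 — from the characteristic polynomial, algebraic multiplicity of λ = 5 is 3. From dim ker(A − (5)·I) = 1, there are exactly 1 Jordan blocks for λ = 5.
Step 2 — from the minimal polynomial, the factor (x − 5)^3 tells us the largest block for λ = 5 has size 3.
Step 3 — with total size 3, 1 blocks, and largest block 3, the block sizes (in nonincreasing order) are [3].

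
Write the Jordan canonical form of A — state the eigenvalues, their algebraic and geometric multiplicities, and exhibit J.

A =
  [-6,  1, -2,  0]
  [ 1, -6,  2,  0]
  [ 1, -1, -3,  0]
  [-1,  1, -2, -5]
J_2(-5) ⊕ J_1(-5) ⊕ J_1(-5)

The characteristic polynomial is
  det(x·I − A) = x^4 + 20*x^3 + 150*x^2 + 500*x + 625 = (x + 5)^4

Eigenvalues and multiplicities (the geometric multiplicity of λ is n − rank(A − λI), which equals the number of Jordan blocks for λ):
  λ = -5: algebraic multiplicity = 4, geometric multiplicity = 3

Determining the block sizes for each eigenvalue:
  λ = -5: 3 blocks summing to 4 forces exactly one block of size 2 and the rest size 1 → block sizes [2, 1, 1]

Assembling the blocks gives a Jordan form
J =
  [-5,  1,  0,  0]
  [ 0, -5,  0,  0]
  [ 0,  0, -5,  0]
  [ 0,  0,  0, -5]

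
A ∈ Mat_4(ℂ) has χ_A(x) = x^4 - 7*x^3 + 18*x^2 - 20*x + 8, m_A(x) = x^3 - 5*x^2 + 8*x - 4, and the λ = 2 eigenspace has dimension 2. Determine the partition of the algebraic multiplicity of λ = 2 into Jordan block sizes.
Block sizes for λ = 2: [2, 1]

Step 1 — from the characteristic polynomial, algebraic multiplicity of λ = 2 is 3. From dim ker(A − (2)·I) = 2, there are exactly 2 Jordan blocks for λ = 2.
Step 2 — from the minimal polynomial, the factor (x − 2)^2 tells us the largest block for λ = 2 has size 2.
Step 3 — with total size 3, 2 blocks, and largest block 2, the block sizes (in nonincreasing order) are [2, 1].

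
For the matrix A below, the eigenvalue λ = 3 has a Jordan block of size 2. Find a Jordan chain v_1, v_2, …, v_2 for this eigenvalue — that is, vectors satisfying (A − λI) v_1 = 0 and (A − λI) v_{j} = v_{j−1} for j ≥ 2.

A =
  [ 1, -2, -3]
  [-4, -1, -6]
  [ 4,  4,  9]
A Jordan chain for λ = 3 of length 2:
v_1 = (-2, -4, 4)ᵀ
v_2 = (1, 0, 0)ᵀ

Let N = A − (3)·I. We want v_2 with N^2 v_2 = 0 but N^1 v_2 ≠ 0; then v_{j-1} := N · v_j for j = 2, …, 2.

Pick v_2 = (1, 0, 0)ᵀ.
Then v_1 = N · v_2 = (-2, -4, 4)ᵀ.

Sanity check: (A − (3)·I) v_1 = (0, 0, 0)ᵀ = 0. ✓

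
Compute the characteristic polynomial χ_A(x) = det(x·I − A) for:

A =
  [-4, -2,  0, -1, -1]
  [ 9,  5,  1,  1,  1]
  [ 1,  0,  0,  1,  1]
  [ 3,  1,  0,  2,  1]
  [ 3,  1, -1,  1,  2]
x^5 - 5*x^4 + 10*x^3 - 10*x^2 + 5*x - 1

Expanding det(x·I − A) (e.g. by cofactor expansion or by noting that A is similar to its Jordan form J, which has the same characteristic polynomial as A) gives
  χ_A(x) = x^5 - 5*x^4 + 10*x^3 - 10*x^2 + 5*x - 1
which factors as (x - 1)^5. The eigenvalues (with algebraic multiplicities) are λ = 1 with multiplicity 5.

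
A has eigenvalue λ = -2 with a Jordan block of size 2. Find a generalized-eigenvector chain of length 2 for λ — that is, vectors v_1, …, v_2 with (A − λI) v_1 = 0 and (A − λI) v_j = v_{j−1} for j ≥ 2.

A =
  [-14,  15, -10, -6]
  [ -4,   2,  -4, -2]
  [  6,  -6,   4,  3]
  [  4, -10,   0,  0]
A Jordan chain for λ = -2 of length 2:
v_1 = (-12, -4, 6, 4)ᵀ
v_2 = (1, 0, 0, 0)ᵀ

Let N = A − (-2)·I. We want v_2 with N^2 v_2 = 0 but N^1 v_2 ≠ 0; then v_{j-1} := N · v_j for j = 2, …, 2.

Pick v_2 = (1, 0, 0, 0)ᵀ.
Then v_1 = N · v_2 = (-12, -4, 6, 4)ᵀ.

Sanity check: (A − (-2)·I) v_1 = (0, 0, 0, 0)ᵀ = 0. ✓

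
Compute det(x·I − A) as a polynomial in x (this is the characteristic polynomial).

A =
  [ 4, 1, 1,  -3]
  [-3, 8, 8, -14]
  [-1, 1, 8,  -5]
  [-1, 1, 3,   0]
x^4 - 20*x^3 + 150*x^2 - 500*x + 625

Expanding det(x·I − A) (e.g. by cofactor expansion or by noting that A is similar to its Jordan form J, which has the same characteristic polynomial as A) gives
  χ_A(x) = x^4 - 20*x^3 + 150*x^2 - 500*x + 625
which factors as (x - 5)^4. The eigenvalues (with algebraic multiplicities) are λ = 5 with multiplicity 4.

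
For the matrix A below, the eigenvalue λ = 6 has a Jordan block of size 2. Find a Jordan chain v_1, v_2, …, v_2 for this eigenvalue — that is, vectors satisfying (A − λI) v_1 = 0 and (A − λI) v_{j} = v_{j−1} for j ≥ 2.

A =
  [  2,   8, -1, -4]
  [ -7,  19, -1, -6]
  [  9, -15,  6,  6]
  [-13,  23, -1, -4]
A Jordan chain for λ = 6 of length 2:
v_1 = (4, 4, 0, 4)ᵀ
v_2 = (5, 3, 0, 0)ᵀ

Let N = A − (6)·I. We want v_2 with N^2 v_2 = 0 but N^1 v_2 ≠ 0; then v_{j-1} := N · v_j for j = 2, …, 2.

Pick v_2 = (5, 3, 0, 0)ᵀ.
Then v_1 = N · v_2 = (4, 4, 0, 4)ᵀ.

Sanity check: (A − (6)·I) v_1 = (0, 0, 0, 0)ᵀ = 0. ✓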